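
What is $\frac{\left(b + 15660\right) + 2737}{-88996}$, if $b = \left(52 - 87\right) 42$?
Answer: $- \frac{16927}{88996} \approx -0.1902$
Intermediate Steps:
$b = -1470$ ($b = \left(-35\right) 42 = -1470$)
$\frac{\left(b + 15660\right) + 2737}{-88996} = \frac{\left(-1470 + 15660\right) + 2737}{-88996} = \left(14190 + 2737\right) \left(- \frac{1}{88996}\right) = 16927 \left(- \frac{1}{88996}\right) = - \frac{16927}{88996}$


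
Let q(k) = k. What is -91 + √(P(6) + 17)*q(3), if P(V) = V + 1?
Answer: -91 + 6*√6 ≈ -76.303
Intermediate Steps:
P(V) = 1 + V
-91 + √(P(6) + 17)*q(3) = -91 + √((1 + 6) + 17)*3 = -91 + √(7 + 17)*3 = -91 + √24*3 = -91 + (2*√6)*3 = -91 + 6*√6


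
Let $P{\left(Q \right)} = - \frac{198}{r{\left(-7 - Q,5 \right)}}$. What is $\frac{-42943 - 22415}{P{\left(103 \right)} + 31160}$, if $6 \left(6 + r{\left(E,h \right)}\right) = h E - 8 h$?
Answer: $- \frac{10228527}{4876837} \approx -2.0974$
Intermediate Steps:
$r{\left(E,h \right)} = -6 - \frac{4 h}{3} + \frac{E h}{6}$ ($r{\left(E,h \right)} = -6 + \frac{h E - 8 h}{6} = -6 + \frac{E h - 8 h}{6} = -6 + \frac{- 8 h + E h}{6} = -6 + \left(- \frac{4 h}{3} + \frac{E h}{6}\right) = -6 - \frac{4 h}{3} + \frac{E h}{6}$)
$P{\left(Q \right)} = - \frac{198}{- \frac{37}{2} - \frac{5 Q}{6}}$ ($P{\left(Q \right)} = - \frac{198}{-6 - \frac{20}{3} + \frac{1}{6} \left(-7 - Q\right) 5} = - \frac{198}{-6 - \frac{20}{3} - \left(\frac{35}{6} + \frac{5 Q}{6}\right)} = - \frac{198}{- \frac{37}{2} - \frac{5 Q}{6}}$)
$\frac{-42943 - 22415}{P{\left(103 \right)} + 31160} = \frac{-42943 - 22415}{\frac{1188}{111 + 5 \cdot 103} + 31160} = - \frac{65358}{\frac{1188}{111 + 515} + 31160} = - \frac{65358}{\frac{1188}{626} + 31160} = - \frac{65358}{1188 \cdot \frac{1}{626} + 31160} = - \frac{65358}{\frac{594}{313} + 31160} = - \frac{65358}{\frac{9753674}{313}} = \left(-65358\right) \frac{313}{9753674} = - \frac{10228527}{4876837}$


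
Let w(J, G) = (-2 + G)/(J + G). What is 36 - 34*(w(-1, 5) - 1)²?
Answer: 271/8 ≈ 33.875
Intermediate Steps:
w(J, G) = (-2 + G)/(G + J)
36 - 34*(w(-1, 5) - 1)² = 36 - 34*((-2 + 5)/(5 - 1) - 1)² = 36 - 34*(3/4 - 1)² = 36 - 34*((¼)*3 - 1)² = 36 - 34*(¾ - 1)² = 36 - 34*(-¼)² = 36 - 34*1/16 = 36 - 17/8 = 271/8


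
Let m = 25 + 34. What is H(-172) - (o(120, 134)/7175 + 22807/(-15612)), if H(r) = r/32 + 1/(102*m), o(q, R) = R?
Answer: -883682532223/224704296600 ≈ -3.9326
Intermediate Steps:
m = 59
H(r) = 1/6018 + r/32 (H(r) = r/32 + 1/(102*59) = r*(1/32) + (1/102)*(1/59) = r/32 + 1/6018 = 1/6018 + r/32)
H(-172) - (o(120, 134)/7175 + 22807/(-15612)) = (1/6018 + (1/32)*(-172)) - (134/7175 + 22807/(-15612)) = (1/6018 - 43/8) - (134*(1/7175) + 22807*(-1/15612)) = -129383/24072 - (134/7175 - 22807/15612) = -129383/24072 - 1*(-161548217/112016100) = -129383/24072 + 161548217/112016100 = -883682532223/224704296600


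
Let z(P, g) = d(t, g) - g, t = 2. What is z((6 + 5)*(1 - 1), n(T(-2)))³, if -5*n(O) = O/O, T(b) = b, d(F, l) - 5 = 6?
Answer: 175616/125 ≈ 1404.9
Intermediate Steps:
d(F, l) = 11 (d(F, l) = 5 + 6 = 11)
n(O) = -⅕ (n(O) = -O/(5*O) = -⅕*1 = -⅕)
z(P, g) = 11 - g
z((6 + 5)*(1 - 1), n(T(-2)))³ = (11 - 1*(-⅕))³ = (11 + ⅕)³ = (56/5)³ = 175616/125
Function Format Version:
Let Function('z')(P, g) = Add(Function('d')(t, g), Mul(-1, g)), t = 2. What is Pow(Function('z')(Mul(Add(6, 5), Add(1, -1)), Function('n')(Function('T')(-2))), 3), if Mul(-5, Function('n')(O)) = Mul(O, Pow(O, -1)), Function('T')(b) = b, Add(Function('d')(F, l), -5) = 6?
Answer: Rational(175616, 125) ≈ 1404.9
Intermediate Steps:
Function('d')(F, l) = 11 (Function('d')(F, l) = Add(5, 6) = 11)
Function('n')(O) = Rational(-1, 5) (Function('n')(O) = Mul(Rational(-1, 5), Mul(O, Pow(O, -1))) = Mul(Rational(-1, 5), 1) = Rational(-1, 5))
Function('z')(P, g) = Add(11, Mul(-1, g))
Pow(Function('z')(Mul(Add(6, 5), Add(1, -1)), Function('n')(Function('T')(-2))), 3) = Pow(Add(11, Mul(-1, Rational(-1, 5))), 3) = Pow(Add(11, Rational(1, 5)), 3) = Pow(Rational(56, 5), 3) = Rational(175616, 125)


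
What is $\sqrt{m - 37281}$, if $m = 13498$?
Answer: $i \sqrt{23783} \approx 154.22 i$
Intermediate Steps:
$\sqrt{m - 37281} = \sqrt{13498 - 37281} = \sqrt{-23783} = i \sqrt{23783}$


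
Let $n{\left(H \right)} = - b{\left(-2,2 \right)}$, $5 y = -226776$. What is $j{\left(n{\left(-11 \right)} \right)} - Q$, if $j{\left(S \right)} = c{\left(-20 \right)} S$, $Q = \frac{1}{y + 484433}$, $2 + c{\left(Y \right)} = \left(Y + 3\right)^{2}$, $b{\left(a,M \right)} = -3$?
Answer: $\frac{1890229924}{2195389} \approx 861.0$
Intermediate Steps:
$y = - \frac{226776}{5}$ ($y = \frac{1}{5} \left(-226776\right) = - \frac{226776}{5} \approx -45355.0$)
$c{\left(Y \right)} = -2 + \left(3 + Y\right)^{2}$ ($c{\left(Y \right)} = -2 + \left(Y + 3\right)^{2} = -2 + \left(3 + Y\right)^{2}$)
$n{\left(H \right)} = 3$ ($n{\left(H \right)} = \left(-1\right) \left(-3\right) = 3$)
$Q = \frac{5}{2195389}$ ($Q = \frac{1}{- \frac{226776}{5} + 484433} = \frac{1}{\frac{2195389}{5}} = \frac{5}{2195389} \approx 2.2775 \cdot 10^{-6}$)
$j{\left(S \right)} = 287 S$ ($j{\left(S \right)} = \left(-2 + \left(3 - 20\right)^{2}\right) S = \left(-2 + \left(-17\right)^{2}\right) S = \left(-2 + 289\right) S = 287 S$)
$j{\left(n{\left(-11 \right)} \right)} - Q = 287 \cdot 3 - \frac{5}{2195389} = 861 - \frac{5}{2195389} = \frac{1890229924}{2195389}$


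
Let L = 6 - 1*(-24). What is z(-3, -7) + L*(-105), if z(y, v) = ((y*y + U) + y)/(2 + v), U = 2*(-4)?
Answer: -15748/5 ≈ -3149.6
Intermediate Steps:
L = 30 (L = 6 + 24 = 30)
U = -8
z(y, v) = (-8 + y + y²)/(2 + v) (z(y, v) = ((y*y - 8) + y)/(2 + v) = ((y² - 8) + y)/(2 + v) = ((-8 + y²) + y)/(2 + v) = (-8 + y + y²)/(2 + v))
z(-3, -7) + L*(-105) = (-8 - 3 + (-3)²)/(2 - 7) + 30*(-105) = (-8 - 3 + 9)/(-5) - 3150 = -⅕*(-2) - 3150 = ⅖ - 3150 = -15748/5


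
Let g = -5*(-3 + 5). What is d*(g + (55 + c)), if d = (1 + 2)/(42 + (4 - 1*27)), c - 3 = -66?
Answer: -54/19 ≈ -2.8421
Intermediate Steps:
c = -63 (c = 3 - 66 = -63)
g = -10 (g = -5*2 = -10)
d = 3/19 (d = 3/(42 + (4 - 27)) = 3/(42 - 23) = 3/19 ≈ 0.15789)
d*(g + (55 + c)) = 3*(-10 + (55 - 63))/19 = 3*(-10 - 8)/19 = (3/19)*(-18) = -54/19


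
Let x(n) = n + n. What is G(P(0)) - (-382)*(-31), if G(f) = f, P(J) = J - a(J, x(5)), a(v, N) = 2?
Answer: -11844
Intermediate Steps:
x(n) = 2*n
P(J) = -2 + J (P(J) = J - 1*2 = J - 2 = -2 + J)
G(P(0)) - (-382)*(-31) = (-2 + 0) - (-382)*(-31) = -2 - 382*31 = -2 - 11842 = -11844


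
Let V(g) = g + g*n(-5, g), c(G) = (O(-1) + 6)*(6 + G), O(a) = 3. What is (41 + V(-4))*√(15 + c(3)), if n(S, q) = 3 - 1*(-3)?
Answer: 52*√6 ≈ 127.37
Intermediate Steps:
n(S, q) = 6 (n(S, q) = 3 + 3 = 6)
c(G) = 54 + 9*G (c(G) = (3 + 6)*(6 + G) = 9*(6 + G) = 54 + 9*G)
V(g) = 7*g (V(g) = g + g*6 = g + 6*g = 7*g)
(41 + V(-4))*√(15 + c(3)) = (41 + 7*(-4))*√(15 + (54 + 9*3)) = (41 - 28)*√(15 + (54 + 27)) = 13*√(15 + 81) = 13*√96 = 13*(4*√6) = 52*√6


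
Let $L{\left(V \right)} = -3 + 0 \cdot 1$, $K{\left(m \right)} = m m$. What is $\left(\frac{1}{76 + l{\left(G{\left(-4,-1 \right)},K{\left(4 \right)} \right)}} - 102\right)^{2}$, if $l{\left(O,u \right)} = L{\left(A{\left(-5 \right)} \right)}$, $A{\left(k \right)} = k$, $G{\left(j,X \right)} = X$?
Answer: $\frac{55428025}{5329} \approx 10401.0$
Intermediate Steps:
$K{\left(m \right)} = m^{2}$
$L{\left(V \right)} = -3$ ($L{\left(V \right)} = -3 + 0 = -3$)
$l{\left(O,u \right)} = -3$
$\left(\frac{1}{76 + l{\left(G{\left(-4,-1 \right)},K{\left(4 \right)} \right)}} - 102\right)^{2} = \left(\frac{1}{76 - 3} - 102\right)^{2} = \left(\frac{1}{73} - 102\right)^{2} = \left(- \frac{7445}{73}\right)^{2} = \frac{55428025}{5329}$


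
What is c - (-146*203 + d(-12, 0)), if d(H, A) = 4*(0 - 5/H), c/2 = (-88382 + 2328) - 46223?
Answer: -704753/3 ≈ -2.3492e+5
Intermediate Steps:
c = -264554 (c = 2*((-88382 + 2328) - 46223) = 2*(-86054 - 46223) = 2*(-132277) = -264554)
d(H, A) = -20/H (d(H, A) = 4*(-5/H) = -20/H)
c - (-146*203 + d(-12, 0)) = -264554 - (-146*203 - 20/(-12)) = -264554 - (-29638 - 20*(-1/12)) = -264554 - (-29638 + 5/3) = -264554 - 1*(-88909/3) = -264554 + 88909/3 = -704753/3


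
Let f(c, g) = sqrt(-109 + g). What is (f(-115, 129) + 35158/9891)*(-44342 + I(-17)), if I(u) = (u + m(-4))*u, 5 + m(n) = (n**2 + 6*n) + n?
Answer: -73269272/471 - 87528*sqrt(5) ≈ -3.5128e+5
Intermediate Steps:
m(n) = -5 + n**2 + 7*n (m(n) = -5 + ((n**2 + 6*n) + n) = -5 + (n**2 + 7*n) = -5 + n**2 + 7*n)
I(u) = u*(-17 + u) (I(u) = (u + (-5 + (-4)**2 + 7*(-4)))*u = (u + (-5 + 16 - 28))*u = (u - 17)*u = (-17 + u)*u = u*(-17 + u))
(f(-115, 129) + 35158/9891)*(-44342 + I(-17)) = (sqrt(-109 + 129) + 35158/9891)*(-44342 - 17*(-17 - 17)) = (sqrt(20) + 35158*(1/9891))*(-44342 - 17*(-34)) = (2*sqrt(5) + 35158/9891)*(-44342 + 578) = (35158/9891 + 2*sqrt(5))*(-43764) = -73269272/471 - 87528*sqrt(5)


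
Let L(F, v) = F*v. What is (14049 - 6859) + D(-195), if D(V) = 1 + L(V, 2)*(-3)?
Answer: 8361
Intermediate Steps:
D(V) = 1 - 6*V (D(V) = 1 + (V*2)*(-3) = 1 + (2*V)*(-3) = 1 - 6*V)
(14049 - 6859) + D(-195) = (14049 - 6859) + (1 - 6*(-195)) = 7190 + (1 + 1170) = 7190 + 1171 = 8361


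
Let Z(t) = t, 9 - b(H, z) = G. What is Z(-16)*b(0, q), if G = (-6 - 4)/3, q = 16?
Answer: -592/3 ≈ -197.33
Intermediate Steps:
G = -10/3 (G = -10*⅓ = -10/3 ≈ -3.3333)
b(H, z) = 37/3 (b(H, z) = 9 - 1*(-10/3) = 9 + 10/3 = 37/3)
Z(-16)*b(0, q) = -16*37/3 = -592/3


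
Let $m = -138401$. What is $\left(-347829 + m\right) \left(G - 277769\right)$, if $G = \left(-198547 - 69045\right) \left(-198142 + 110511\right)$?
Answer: $-11401644604198090$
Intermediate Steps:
$G = 23449354552$ ($G = \left(-267592\right) \left(-87631\right) = 23449354552$)
$\left(-347829 + m\right) \left(G - 277769\right) = \left(-347829 - 138401\right) \left(23449354552 - 277769\right) = \left(-486230\right) 23449076783 = -11401644604198090$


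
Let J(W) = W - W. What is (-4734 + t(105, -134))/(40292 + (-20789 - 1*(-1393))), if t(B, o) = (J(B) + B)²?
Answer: 6291/20896 ≈ 0.30106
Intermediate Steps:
J(W) = 0
t(B, o) = B² (t(B, o) = (0 + B)² = B²)
(-4734 + t(105, -134))/(40292 + (-20789 - 1*(-1393))) = (-4734 + 105²)/(40292 + (-20789 - 1*(-1393))) = (-4734 + 11025)/(40292 + (-20789 + 1393)) = 6291/(40292 - 19396) = 6291/20896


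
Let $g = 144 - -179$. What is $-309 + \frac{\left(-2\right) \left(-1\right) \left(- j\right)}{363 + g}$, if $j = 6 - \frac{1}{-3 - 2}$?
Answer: $- \frac{529966}{1715} \approx -309.02$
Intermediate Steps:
$g = 323$ ($g = 144 + 179 = 323$)
$j = \frac{31}{5}$ ($j = 6 - \frac{1}{-5} = 6 - - \frac{1}{5} = 6 + \frac{1}{5} = \frac{31}{5} \approx 6.2$)
$-309 + \frac{\left(-2\right) \left(-1\right) \left(- j\right)}{363 + g} = -309 + \frac{\left(-2\right) \left(-1\right) \left(\left(-1\right) \frac{31}{5}\right)}{363 + 323} = -309 + \frac{2 \left(- \frac{31}{5}\right)}{686} = -309 - \frac{31}{1715} = - \frac{529966}{1715}$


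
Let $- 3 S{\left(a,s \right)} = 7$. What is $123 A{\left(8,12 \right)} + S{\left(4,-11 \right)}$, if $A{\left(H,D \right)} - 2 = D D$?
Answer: $\frac{53867}{3} \approx 17956.0$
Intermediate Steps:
$A{\left(H,D \right)} = 2 + D^{2}$ ($A{\left(H,D \right)} = 2 + D D = 2 + D^{2}$)
$S{\left(a,s \right)} = - \frac{7}{3}$ ($S{\left(a,s \right)} = \left(- \frac{1}{3}\right) 7 = - \frac{7}{3}$)
$123 A{\left(8,12 \right)} + S{\left(4,-11 \right)} = 123 \left(2 + 12^{2}\right) - \frac{7}{3} = 123 \left(2 + 144\right) - \frac{7}{3} = 123 \cdot 146 - \frac{7}{3} = 17958 - \frac{7}{3} = \frac{53867}{3}$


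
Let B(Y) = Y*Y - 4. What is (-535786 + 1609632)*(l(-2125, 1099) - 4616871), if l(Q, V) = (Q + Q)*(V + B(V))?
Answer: -5522172378023866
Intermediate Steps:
B(Y) = -4 + Y² (B(Y) = Y² - 4 = -4 + Y²)
l(Q, V) = 2*Q*(-4 + V + V²) (l(Q, V) = (Q + Q)*(V + (-4 + V²)) = (2*Q)*(-4 + V + V²) = 2*Q*(-4 + V + V²))
(-535786 + 1609632)*(l(-2125, 1099) - 4616871) = (-535786 + 1609632)*(2*(-2125)*(-4 + 1099 + 1099²) - 4616871) = 1073846*(2*(-2125)*(-4 + 1099 + 1207801) - 4616871) = 1073846*(2*(-2125)*1208896 - 4616871) = 1073846*(-5137808000 - 4616871) = 1073846*(-5142424871) = -5522172378023866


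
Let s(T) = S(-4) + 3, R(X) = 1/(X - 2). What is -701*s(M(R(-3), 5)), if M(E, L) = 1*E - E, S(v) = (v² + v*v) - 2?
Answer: -23133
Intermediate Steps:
R(X) = 1/(-2 + X)
S(v) = -2 + 2*v² (S(v) = (v² + v²) - 2 = 2*v² - 2 = -2 + 2*v²)
M(E, L) = 0 (M(E, L) = E - E = 0)
s(T) = 33 (s(T) = (-2 + 2*(-4)²) + 3 = (-2 + 2*16) + 3 = (-2 + 32) + 3 = 30 + 3 = 33)
-701*s(M(R(-3), 5)) = -701*33 = -23133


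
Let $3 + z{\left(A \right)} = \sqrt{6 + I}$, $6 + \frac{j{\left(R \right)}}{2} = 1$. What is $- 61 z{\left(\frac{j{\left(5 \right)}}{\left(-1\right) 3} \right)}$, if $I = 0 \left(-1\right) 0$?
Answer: $183 - 61 \sqrt{6} \approx 33.581$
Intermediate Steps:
$j{\left(R \right)} = -10$ ($j{\left(R \right)} = -12 + 2 \cdot 1 = -12 + 2 = -10$)
$I = 0$ ($I = 0 \cdot 0 = 0$)
$z{\left(A \right)} = -3 + \sqrt{6}$ ($z{\left(A \right)} = -3 + \sqrt{6 + 0} = -3 + \sqrt{6}$)
$- 61 z{\left(\frac{j{\left(5 \right)}}{\left(-1\right) 3} \right)} = - 61 \left(-3 + \sqrt{6}\right) = 183 - 61 \sqrt{6}$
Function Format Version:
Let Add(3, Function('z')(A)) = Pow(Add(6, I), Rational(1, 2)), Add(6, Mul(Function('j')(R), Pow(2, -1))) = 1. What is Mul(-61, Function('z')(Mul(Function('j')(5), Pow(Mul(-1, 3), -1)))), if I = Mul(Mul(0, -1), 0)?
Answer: Add(183, Mul(-61, Pow(6, Rational(1, 2)))) ≈ 33.581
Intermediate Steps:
Function('j')(R) = -10 (Function('j')(R) = Add(-12, Mul(2, 1)) = Add(-12, 2) = -10)
I = 0 (I = Mul(0, 0) = 0)
Function('z')(A) = Add(-3, Pow(6, Rational(1, 2))) (Function('z')(A) = Add(-3, Pow(Add(6, 0), Rational(1, 2))) = Add(-3, Pow(6, Rational(1, 2))))
Mul(-61, Function('z')(Mul(Function('j')(5), Pow(Mul(-1, 3), -1)))) = Mul(-61, Add(-3, Pow(6, Rational(1, 2)))) = Add(183, Mul(-61, Pow(6, Rational(1, 2))))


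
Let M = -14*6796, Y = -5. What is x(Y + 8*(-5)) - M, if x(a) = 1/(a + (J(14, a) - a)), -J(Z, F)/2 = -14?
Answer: 2664033/28 ≈ 95144.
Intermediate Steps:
J(Z, F) = 28 (J(Z, F) = -2*(-14) = 28)
x(a) = 1/28 (x(a) = 1/(a + (28 - a)) = 1/28)
M = -95144
x(Y + 8*(-5)) - M = 1/28 - 1*(-95144) = 1/28 + 95144 = 2664033/28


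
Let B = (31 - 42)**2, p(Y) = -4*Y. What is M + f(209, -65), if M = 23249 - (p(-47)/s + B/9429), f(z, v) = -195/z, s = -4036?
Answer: 46226452568872/1988396949 ≈ 23248.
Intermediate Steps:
B = 121 (B = (-11)**2 = 121)
M = 221188075463/9513861 (M = 23249 - (-4*(-47)/(-4036) + 121/9429) = 23249 - (188*(-1/4036) + 121*(1/9429)) = 23249 - (-47/1009 + 121/9429) = 23249 - 1*(-321074/9513861) = 23249 + 321074/9513861 = 221188075463/9513861 ≈ 23249.)
M + f(209, -65) = 221188075463/9513861 - 195/209 = 46226452568872/1988396949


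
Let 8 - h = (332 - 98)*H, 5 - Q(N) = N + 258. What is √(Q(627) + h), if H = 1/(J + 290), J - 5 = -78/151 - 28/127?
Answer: 5*I*√13725238296162/627009 ≈ 29.543*I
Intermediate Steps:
J = 81751/19177 (J = 5 + (-78/151 - 28/127) = 5 - 14134/19177 = 81751/19177 ≈ 4.2630)
Q(N) = -253 - N (Q(N) = 5 - (N + 258) = 5 - (258 + N) = 5 + (-258 - N) = -253 - N)
H = 19177/5643081 (H = 1/(81751/19177 + 290) = 1/(5643081/19177) = 19177/5643081 ≈ 0.0033983)
h = 4517470/627009 (h = 8 - (332 - 98)*19177/5643081 = 8 - 234*19177/5643081 = 8 - 1*498602/627009 = 8 - 498602/627009 = 4517470/627009 ≈ 7.2048)
√(Q(627) + h) = √((-253 - 1*627) + 4517470/627009) = √((-253 - 627) + 4517470/627009) = √(-880 + 4517470/627009) = √(-547250450/627009) = 5*I*√13725238296162/627009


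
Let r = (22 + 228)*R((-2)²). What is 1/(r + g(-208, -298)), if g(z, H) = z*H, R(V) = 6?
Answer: 1/63484 ≈ 1.5752e-5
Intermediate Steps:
g(z, H) = H*z
r = 1500 (r = (22 + 228)*6 = 250*6 = 1500)
1/(r + g(-208, -298)) = 1/(1500 - 298*(-208)) = 1/(1500 + 61984) = 1/63484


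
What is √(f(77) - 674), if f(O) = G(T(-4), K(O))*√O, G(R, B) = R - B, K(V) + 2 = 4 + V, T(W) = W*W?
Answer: √(-674 - 63*√77) ≈ 35.026*I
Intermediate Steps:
T(W) = W²
K(V) = 2 + V (K(V) = -2 + (4 + V) = 2 + V)
f(O) = √O*(14 - O) (f(O) = ((-4)² - (2 + O))*√O = (16 + (-2 - O))*√O = (14 - O)*√O = √O*(14 - O))
√(f(77) - 674) = √(√77*(14 - 1*77) - 674) = √(√77*(14 - 77) - 674) = √(√77*(-63) - 674) = √(-63*√77 - 674) = √(-674 - 63*√77)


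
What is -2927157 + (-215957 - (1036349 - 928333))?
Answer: -3251130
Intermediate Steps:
-2927157 + (-215957 - (1036349 - 928333)) = -2927157 + (-215957 - 1*108016) = -2927157 + (-215957 - 108016) = -2927157 - 323973 = -3251130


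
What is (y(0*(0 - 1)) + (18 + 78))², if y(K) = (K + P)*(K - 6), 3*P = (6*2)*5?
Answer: 576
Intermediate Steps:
P = 20 (P = ((6*2)*5)/3 = (12*5)/3 = (⅓)*60 = 20)
y(K) = (-6 + K)*(20 + K) (y(K) = (K + 20)*(K - 6) = (20 + K)*(-6 + K) = (-6 + K)*(20 + K))
(y(0*(0 - 1)) + (18 + 78))² = ((-120 + (0*(0 - 1))² + 14*(0*(0 - 1))) + (18 + 78))² = ((-120 + (0*(-1))² + 14*(0*(-1))) + 96)² = ((-120 + 0² + 14*0) + 96)² = ((-120 + 0 + 0) + 96)² = (-120 + 96)² = (-24)² = 576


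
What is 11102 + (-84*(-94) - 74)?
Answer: 18924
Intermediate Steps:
11102 + (-84*(-94) - 74) = 11102 + (7896 - 74) = 11102 + 7822 = 18924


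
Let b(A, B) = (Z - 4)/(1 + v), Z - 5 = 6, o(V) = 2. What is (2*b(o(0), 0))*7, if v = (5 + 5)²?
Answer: 98/101 ≈ 0.97030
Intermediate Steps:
Z = 11 (Z = 5 + 6 = 11)
v = 100 (v = 10² = 100)
b(A, B) = 7/101 (b(A, B) = (11 - 4)/(1 + 100) = 7/101)
(2*b(o(0), 0))*7 = (2*(7/101))*7 = (14/101)*7 = 98/101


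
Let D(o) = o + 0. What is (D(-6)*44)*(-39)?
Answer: 10296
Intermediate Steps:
D(o) = o
(D(-6)*44)*(-39) = -6*44*(-39) = -264*(-39) = 10296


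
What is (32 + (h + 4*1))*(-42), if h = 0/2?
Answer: -1512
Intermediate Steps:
h = 0 (h = 0*(½) = 0)
(32 + (h + 4*1))*(-42) = (32 + (0 + 4*1))*(-42) = (32 + (0 + 4))*(-42) = (32 + 4)*(-42) = 36*(-42) = -1512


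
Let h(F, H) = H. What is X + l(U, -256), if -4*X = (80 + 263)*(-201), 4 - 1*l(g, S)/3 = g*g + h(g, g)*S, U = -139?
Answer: -589869/4 ≈ -1.4747e+5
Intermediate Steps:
l(g, S) = 12 - 3*g² - 3*S*g (l(g, S) = 12 - 3*(g*g + g*S) = 12 - 3*(g² + S*g) = 12 + (-3*g² - 3*S*g) = 12 - 3*g² - 3*S*g)
X = 68943/4 (X = -(80 + 263)*(-201)/4 = -343*(-201)/4 = -¼*(-68943) = 68943/4 ≈ 17236.)
X + l(U, -256) = 68943/4 + (12 - 3*(-139)² - 3*(-256)*(-139)) = 68943/4 + (12 - 3*19321 - 106752) = 68943/4 + (12 - 57963 - 106752) = 68943/4 - 164703 = -589869/4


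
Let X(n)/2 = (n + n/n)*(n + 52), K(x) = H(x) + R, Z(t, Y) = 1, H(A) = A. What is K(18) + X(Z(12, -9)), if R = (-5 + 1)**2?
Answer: 246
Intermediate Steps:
R = 16 (R = (-4)**2 = 16)
K(x) = 16 + x (K(x) = x + 16 = 16 + x)
X(n) = 2*(1 + n)*(52 + n) (X(n) = 2*((n + n/n)*(n + 52)) = 2*((n + 1)*(52 + n)) = 2*((1 + n)*(52 + n)) = 2*(1 + n)*(52 + n))
K(18) + X(Z(12, -9)) = (16 + 18) + (104 + 2*1**2 + 106*1) = 34 + (104 + 2*1 + 106) = 34 + (104 + 2 + 106) = 34 + 212 = 246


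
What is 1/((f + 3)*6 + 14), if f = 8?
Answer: 1/80 ≈ 0.012500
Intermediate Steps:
1/((f + 3)*6 + 14) = 1/((8 + 3)*6 + 14) = 1/(11*6 + 14) = 1/(66 + 14) = 1/80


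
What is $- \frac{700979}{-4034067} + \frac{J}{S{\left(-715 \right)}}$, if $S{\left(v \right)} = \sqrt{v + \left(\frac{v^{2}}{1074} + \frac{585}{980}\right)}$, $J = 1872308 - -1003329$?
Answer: $\frac{700979}{4034067} - \frac{40258918 i \sqrt{13474565637}}{25092301} \approx 0.17376 - 1.8624 \cdot 10^{5} i$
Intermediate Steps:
$J = 2875637$ ($J = 1872308 + 1003329 = 2875637$)
$S{\left(v \right)} = \sqrt{\frac{117}{196} + v + \frac{v^{2}}{1074}}$ ($S{\left(v \right)} = \sqrt{v + \left(v^{2} \cdot \frac{1}{1074} + 585 \cdot \frac{1}{980}\right)} = \sqrt{v + \left(\frac{v^{2}}{1074} + \frac{117}{196}\right)} = \sqrt{v + \left(\frac{117}{196} + \frac{v^{2}}{1074}\right)} = \sqrt{\frac{117}{196} + v + \frac{v^{2}}{1074}}$)
$- \frac{700979}{-4034067} + \frac{J}{S{\left(-715 \right)}} = - \frac{700979}{-4034067} + \frac{2875637}{\frac{1}{7518} \sqrt{33739173 + 52626 \left(-715\right)^{2} + 56520324 \left(-715\right)}} = \left(-700979\right) \left(- \frac{1}{4034067}\right) + \frac{2875637}{\frac{1}{7518} \sqrt{33739173 + 52626 \cdot 511225 - 40412031660}} = \frac{700979}{4034067} + \frac{2875637}{\frac{1}{7518} \sqrt{33739173 + 26903726850 - 40412031660}} = \frac{700979}{4034067} + \frac{2875637}{\frac{1}{7518} \sqrt{-13474565637}} = \frac{700979}{4034067} + \frac{2875637}{\frac{1}{7518} i \sqrt{13474565637}} = \frac{700979}{4034067} + 2875637 \left(- \frac{14 i \sqrt{13474565637}}{25092301}\right) = \frac{700979}{4034067} - \frac{40258918 i \sqrt{13474565637}}{25092301}$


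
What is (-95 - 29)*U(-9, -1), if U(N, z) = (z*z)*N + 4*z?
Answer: 1612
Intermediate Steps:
U(N, z) = 4*z + N*z² (U(N, z) = z²*N + 4*z = N*z² + 4*z = 4*z + N*z²)
(-95 - 29)*U(-9, -1) = (-95 - 29)*(-(4 - 9*(-1))) = -(-124)*(4 + 9) = -(-124)*13 = -124*(-13) = 1612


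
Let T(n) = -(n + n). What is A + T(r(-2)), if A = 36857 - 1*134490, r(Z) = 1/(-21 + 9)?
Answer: -585797/6 ≈ -97633.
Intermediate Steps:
r(Z) = -1/12 (r(Z) = 1/(-12) = -1/12)
T(n) = -2*n
A = -97633 (A = 36857 - 134490 = -97633)
A + T(r(-2)) = -97633 - 2*(-1/12) = -97633 + ⅙ = -585797/6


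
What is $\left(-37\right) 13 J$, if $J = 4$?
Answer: $-1924$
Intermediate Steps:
$\left(-37\right) 13 J = \left(-37\right) 13 \cdot 4 = \left(-481\right) 4 = -1924$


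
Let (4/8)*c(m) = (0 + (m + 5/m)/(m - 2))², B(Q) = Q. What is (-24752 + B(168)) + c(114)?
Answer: -2003695234607/81510912 ≈ -24582.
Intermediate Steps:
c(m) = 2*(m + 5/m)²/(-2 + m)² (c(m) = 2*(0 + (m + 5/m)/(m - 2))² = 2*(0 + (m + 5/m)/(-2 + m))² = 2*((m + 5/m)/(-2 + m))² = 2*((m + 5/m)²/(-2 + m)²) = 2*(m + 5/m)²/(-2 + m)²)
(-24752 + B(168)) + c(114) = (-24752 + 168) + 2*(5 + 114²)²/(114²*(-2 + 114)²) = -24584 + 2*(1/12996)*(5 + 12996)²/112² = -24584 + 2*(1/12996)*(1/12544)*13001² = -24584 + 2*(1/12996)*(1/12544)*169026001 = -24584 + 169026001/81510912 = -2003695234607/81510912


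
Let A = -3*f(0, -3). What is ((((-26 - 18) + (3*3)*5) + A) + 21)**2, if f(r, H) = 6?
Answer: 16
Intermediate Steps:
A = -18 (A = -3*6 = -18)
((((-26 - 18) + (3*3)*5) + A) + 21)**2 = ((((-26 - 18) + (3*3)*5) - 18) + 21)**2 = (((-44 + 9*5) - 18) + 21)**2 = (((-44 + 45) - 18) + 21)**2 = ((1 - 18) + 21)**2 = (-17 + 21)**2 = 4**2 = 16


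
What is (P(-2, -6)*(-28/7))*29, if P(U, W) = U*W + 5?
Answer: -1972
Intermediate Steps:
P(U, W) = 5 + U*W
(P(-2, -6)*(-28/7))*29 = ((5 - 2*(-6))*(-28/7))*29 = ((5 + 12)*(-28*1/7))*29 = (17*(-4))*29 = -68*29 = -1972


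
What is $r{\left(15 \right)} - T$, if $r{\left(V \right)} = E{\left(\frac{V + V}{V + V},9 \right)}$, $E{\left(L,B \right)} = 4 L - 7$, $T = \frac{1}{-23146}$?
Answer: $- \frac{69437}{23146} \approx -3.0$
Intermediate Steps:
$T = - \frac{1}{23146} \approx -4.3204 \cdot 10^{-5}$
$E{\left(L,B \right)} = -7 + 4 L$
$r{\left(V \right)} = -3$ ($r{\left(V \right)} = -7 + 4 \frac{V + V}{V + V} = -7 + 4 \frac{2 V}{2 V} = -7 + 4 \cdot 2 V \frac{1}{2 V} = -7 + 4 \cdot 1 = -7 + 4 = -3$)
$r{\left(15 \right)} - T = -3 - - \frac{1}{23146} = -3 + \frac{1}{23146} = - \frac{69437}{23146}$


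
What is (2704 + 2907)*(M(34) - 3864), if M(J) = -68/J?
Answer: -21692126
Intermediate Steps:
(2704 + 2907)*(M(34) - 3864) = (2704 + 2907)*(-68/34 - 3864) = 5611*(-68*1/34 - 3864) = 5611*(-2 - 3864) = 5611*(-3866) = -21692126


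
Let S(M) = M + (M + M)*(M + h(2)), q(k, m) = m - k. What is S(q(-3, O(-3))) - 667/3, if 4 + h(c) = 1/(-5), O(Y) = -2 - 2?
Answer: -3194/15 ≈ -212.93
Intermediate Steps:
O(Y) = -4
h(c) = -21/5 (h(c) = -4 + 1/(-5) = -4 - ⅕ = -21/5)
S(M) = M + 2*M*(-21/5 + M) (S(M) = M + (M + M)*(M - 21/5) = M + (2*M)*(-21/5 + M) = M + 2*M*(-21/5 + M))
S(q(-3, O(-3))) - 667/3 = (-4 - 1*(-3))*(-37 + 10*(-4 - 1*(-3)))/5 - 667/3 = (-4 + 3)*(-37 + 10*(-4 + 3))/5 - 667/3 = (⅕)*(-1)*(-37 + 10*(-1)) - 23*29/3 = (⅕)*(-1)*(-37 - 10) - 667/3 = (⅕)*(-1)*(-47) - 667/3 = 47/5 - 667/3 = -3194/15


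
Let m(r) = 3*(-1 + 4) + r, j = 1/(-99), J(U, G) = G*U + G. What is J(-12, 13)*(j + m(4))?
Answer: -16718/9 ≈ -1857.6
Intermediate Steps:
J(U, G) = G + G*U
j = -1/99 ≈ -0.010101
m(r) = 9 + r (m(r) = 3*3 + r = 9 + r)
J(-12, 13)*(j + m(4)) = (13*(1 - 12))*(-1/99 + (9 + 4)) = (13*(-11))*(-1/99 + 13) = -143*1286/99 = -16718/9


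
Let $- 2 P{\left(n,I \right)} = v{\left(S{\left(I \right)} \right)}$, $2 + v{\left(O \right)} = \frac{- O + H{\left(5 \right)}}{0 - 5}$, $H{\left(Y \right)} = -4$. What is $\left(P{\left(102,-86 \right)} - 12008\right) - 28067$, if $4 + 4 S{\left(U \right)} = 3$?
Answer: $- \frac{320595}{8} \approx -40074.0$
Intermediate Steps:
$S{\left(U \right)} = - \frac{1}{4}$ ($S{\left(U \right)} = -1 + \frac{1}{4} \cdot 3 = -1 + \frac{3}{4} = - \frac{1}{4}$)
$v{\left(O \right)} = - \frac{6}{5} + \frac{O}{5}$ ($v{\left(O \right)} = -2 + \frac{- O - 4}{0 - 5} = -2 + \frac{-4 - O}{-5} = -2 + \left(-4 - O\right) \left(- \frac{1}{5}\right) = -2 + \left(\frac{4}{5} + \frac{O}{5}\right) = - \frac{6}{5} + \frac{O}{5}$)
$P{\left(n,I \right)} = \frac{5}{8}$ ($P{\left(n,I \right)} = - \frac{- \frac{6}{5} + \frac{1}{5} \left(- \frac{1}{4}\right)}{2} = - \frac{- \frac{6}{5} - \frac{1}{20}}{2} = \left(- \frac{1}{2}\right) \left(- \frac{5}{4}\right) = \frac{5}{8}$)
$\left(P{\left(102,-86 \right)} - 12008\right) - 28067 = \left(\frac{5}{8} - 12008\right) - 28067 = - \frac{96059}{8} - 28067 = - \frac{320595}{8}$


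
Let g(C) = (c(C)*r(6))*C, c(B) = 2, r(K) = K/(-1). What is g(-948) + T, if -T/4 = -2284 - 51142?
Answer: 225080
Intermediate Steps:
r(K) = -K (r(K) = K*(-1) = -K)
g(C) = -12*C (g(C) = (2*(-1*6))*C = (2*(-6))*C = -12*C)
T = 213704 (T = -4*(-2284 - 51142) = -4*(-53426) = 213704)
g(-948) + T = -12*(-948) + 213704 = 11376 + 213704 = 225080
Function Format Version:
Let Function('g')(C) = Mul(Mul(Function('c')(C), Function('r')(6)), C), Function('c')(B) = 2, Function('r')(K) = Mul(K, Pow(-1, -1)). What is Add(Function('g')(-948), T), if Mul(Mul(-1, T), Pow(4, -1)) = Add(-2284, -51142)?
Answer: 225080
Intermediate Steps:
Function('r')(K) = Mul(-1, K) (Function('r')(K) = Mul(K, -1) = Mul(-1, K))
Function('g')(C) = Mul(-12, C) (Function('g')(C) = Mul(Mul(2, Mul(-1, 6)), C) = Mul(Mul(2, -6), C) = Mul(-12, C))
T = 213704 (T = Mul(-4, Add(-2284, -51142)) = Mul(-4, -53426) = 213704)
Add(Function('g')(-948), T) = Add(Mul(-12, -948), 213704) = Add(11376, 213704) = 225080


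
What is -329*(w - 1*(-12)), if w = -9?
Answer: -987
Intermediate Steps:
-329*(w - 1*(-12)) = -329*(-9 - 1*(-12)) = -329*(-9 + 12) = -329*3 = -987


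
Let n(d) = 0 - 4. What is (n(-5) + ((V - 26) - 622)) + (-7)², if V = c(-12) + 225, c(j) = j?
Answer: -390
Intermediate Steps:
n(d) = -4
V = 213 (V = -12 + 225 = 213)
(n(-5) + ((V - 26) - 622)) + (-7)² = (-4 + ((213 - 26) - 622)) + (-7)² = (-4 + (187 - 622)) + 49 = (-4 - 435) + 49 = -439 + 49 = -390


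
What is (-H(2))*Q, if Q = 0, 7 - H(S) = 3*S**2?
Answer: 0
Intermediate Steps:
H(S) = 7 - 3*S**2
(-H(2))*Q = -(7 - 3*2**2)*0 = -(7 - 3*4)*0 = -(7 - 12)*0 = -1*(-5)*0 = 5*0 = 0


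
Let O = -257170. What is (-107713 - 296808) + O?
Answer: -661691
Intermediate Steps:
(-107713 - 296808) + O = (-107713 - 296808) - 257170 = -404521 - 257170 = -661691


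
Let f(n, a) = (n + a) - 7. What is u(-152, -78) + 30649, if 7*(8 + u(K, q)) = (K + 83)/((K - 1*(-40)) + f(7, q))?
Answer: 40752599/1330 ≈ 30641.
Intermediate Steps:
f(n, a) = -7 + a + n (f(n, a) = (a + n) - 7 = -7 + a + n)
u(K, q) = -8 + (83 + K)/(7*(40 + K + q)) (u(K, q) = -8 + ((K + 83)/((K - 1*(-40)) + (-7 + q + 7)))/7 = -8 + ((83 + K)/((K + 40) + q))/7 = -8 + ((83 + K)/((40 + K) + q))/7 = -8 + ((83 + K)/(40 + K + q))/7 = -8 + (83 + K)/(7*(40 + K + q)))
u(-152, -78) + 30649 = (-2157 - 56*(-78) - 55*(-152))/(7*(40 - 152 - 78)) + 30649 = (⅐)*(-2157 + 4368 + 8360)/(-190) + 30649 = (⅐)*(-1/190)*10571 + 30649 = -10571/1330 + 30649 = 40752599/1330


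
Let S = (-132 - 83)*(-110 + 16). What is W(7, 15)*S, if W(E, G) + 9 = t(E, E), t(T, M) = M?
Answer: -40420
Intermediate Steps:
S = 20210 (S = -215*(-94) = 20210)
W(E, G) = -9 + E
W(7, 15)*S = (-9 + 7)*20210 = -2*20210 = -40420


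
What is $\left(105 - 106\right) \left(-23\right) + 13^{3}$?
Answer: $2220$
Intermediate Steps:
$\left(105 - 106\right) \left(-23\right) + 13^{3} = \left(-1\right) \left(-23\right) + 2197 = 23 + 2197 = 2220$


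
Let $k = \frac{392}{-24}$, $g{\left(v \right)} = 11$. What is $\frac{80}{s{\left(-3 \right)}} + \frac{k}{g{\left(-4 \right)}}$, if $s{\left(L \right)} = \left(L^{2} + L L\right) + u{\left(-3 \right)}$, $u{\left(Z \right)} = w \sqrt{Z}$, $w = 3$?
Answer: $\frac{1123}{429} - \frac{80 i \sqrt{3}}{117} \approx 2.6177 - 1.1843 i$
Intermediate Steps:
$k = - \frac{49}{3}$ ($k = 392 \left(- \frac{1}{24}\right) = - \frac{49}{3} \approx -16.333$)
$u{\left(Z \right)} = 3 \sqrt{Z}$
$s{\left(L \right)} = 2 L^{2} + 3 i \sqrt{3}$ ($s{\left(L \right)} = \left(L^{2} + L L\right) + 3 \sqrt{-3} = \left(L^{2} + L^{2}\right) + 3 i \sqrt{3} = 2 L^{2} + 3 i \sqrt{3}$)
$\frac{80}{s{\left(-3 \right)}} + \frac{k}{g{\left(-4 \right)}} = \frac{80}{2 \left(-3\right)^{2} + 3 i \sqrt{3}} - \frac{49}{3 \cdot 11} = \frac{80}{2 \cdot 9 + 3 i \sqrt{3}} - \frac{49}{33} = \frac{80}{18 + 3 i \sqrt{3}} - \frac{49}{33} = - \frac{49}{33} + \frac{80}{18 + 3 i \sqrt{3}}$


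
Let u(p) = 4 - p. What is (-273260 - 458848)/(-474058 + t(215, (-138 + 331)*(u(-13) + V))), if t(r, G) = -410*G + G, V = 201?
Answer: 61009/1473527 ≈ 0.041403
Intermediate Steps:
t(r, G) = -409*G
(-273260 - 458848)/(-474058 + t(215, (-138 + 331)*(u(-13) + V))) = (-273260 - 458848)/(-474058 - 409*(-138 + 331)*((4 - 1*(-13)) + 201)) = -732108/(-474058 - 78937*((4 + 13) + 201)) = -732108/(-474058 - 78937*(17 + 201)) = -732108/(-474058 - 78937*218) = -732108/(-474058 - 409*42074) = -732108/(-474058 - 17208266) = -732108/(-17682324) = -732108*(-1/17682324) = 61009/1473527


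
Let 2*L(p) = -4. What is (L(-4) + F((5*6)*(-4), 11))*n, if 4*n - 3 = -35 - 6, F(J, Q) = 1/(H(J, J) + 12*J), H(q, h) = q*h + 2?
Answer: 492537/25924 ≈ 18.999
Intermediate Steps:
H(q, h) = 2 + h*q (H(q, h) = h*q + 2 = 2 + h*q)
L(p) = -2 (L(p) = (½)*(-4) = -2)
F(J, Q) = 1/(2 + J² + 12*J) (F(J, Q) = 1/((2 + J*J) + 12*J) = 1/((2 + J²) + 12*J) = 1/(2 + J² + 12*J))
n = -19/2 (n = ¾ + (-35 - 6)/4 = ¾ + (¼)*(-41) = ¾ - 41/4 = -19/2 ≈ -9.5000)
(L(-4) + F((5*6)*(-4), 11))*n = (-2 + 1/(2 + ((5*6)*(-4))² + 12*((5*6)*(-4))))*(-19/2) = (-2 + 1/(2 + (30*(-4))² + 12*(30*(-4))))*(-19/2) = (-2 + 1/(2 + (-120)² + 12*(-120)))*(-19/2) = (-2 + 1/(2 + 14400 - 1440))*(-19/2) = (-2 + 1/12962)*(-19/2) = -25923/12962*(-19/2) = 492537/25924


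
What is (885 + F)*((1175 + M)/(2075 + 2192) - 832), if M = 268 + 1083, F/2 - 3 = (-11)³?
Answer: 6282831478/4267 ≈ 1.4724e+6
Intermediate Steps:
F = -2656 (F = 6 + 2*(-11)³ = 6 + 2*(-1331) = 6 - 2662 = -2656)
M = 1351
(885 + F)*((1175 + M)/(2075 + 2192) - 832) = (885 - 2656)*((1175 + 1351)/(2075 + 2192) - 832) = -1771*(2526/4267 - 832) = -1771*(-3547618/4267) = 6282831478/4267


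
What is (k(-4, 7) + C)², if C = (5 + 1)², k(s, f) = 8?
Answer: 1936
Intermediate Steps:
C = 36 (C = 6² = 36)
(k(-4, 7) + C)² = (8 + 36)² = 44² = 1936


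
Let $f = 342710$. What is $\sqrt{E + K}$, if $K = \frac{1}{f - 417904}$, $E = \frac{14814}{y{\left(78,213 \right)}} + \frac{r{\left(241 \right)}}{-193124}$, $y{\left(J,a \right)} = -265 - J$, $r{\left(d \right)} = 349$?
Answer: $\frac{i \sqrt{27894044843895127259887}}{25413090598} \approx 6.572 i$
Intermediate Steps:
$E = - \frac{2861058643}{66241532}$ ($E = \frac{14814}{-265 - 78} + \frac{349}{-193124} = \frac{14814}{-265 - 78} + 349 \left(- \frac{1}{193124}\right) = \frac{14814}{-343} - \frac{349}{193124} = 14814 \left(- \frac{1}{343}\right) - \frac{349}{193124} = - \frac{14814}{343} - \frac{349}{193124} = - \frac{2861058643}{66241532} \approx -43.191$)
$K = - \frac{1}{75194}$ ($K = \frac{1}{342710 - 417904} = \frac{1}{-75194} = - \frac{1}{75194} \approx -1.3299 \cdot 10^{-5}$)
$\sqrt{E + K} = \sqrt{- \frac{2861058643}{66241532} - \frac{1}{75194}} = \sqrt{- \frac{15366750703091}{355783268372}} = \frac{i \sqrt{27894044843895127259887}}{25413090598}$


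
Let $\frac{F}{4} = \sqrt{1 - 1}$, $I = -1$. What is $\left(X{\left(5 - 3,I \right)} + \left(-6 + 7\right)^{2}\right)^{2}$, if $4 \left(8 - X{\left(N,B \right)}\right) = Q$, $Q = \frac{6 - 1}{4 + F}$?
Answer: $\frac{19321}{256} \approx 75.473$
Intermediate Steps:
$F = 0$ ($F = 4 \sqrt{1 - 1} = 4 \sqrt{0} = 4 \cdot 0 = 0$)
$Q = \frac{5}{4}$ ($Q = \frac{6 - 1}{4 + 0} = \frac{5}{4} \approx 1.25$)
$X{\left(N,B \right)} = \frac{123}{16}$ ($X{\left(N,B \right)} = 8 - \frac{5}{16} = \frac{123}{16}$)
$\left(X{\left(5 - 3,I \right)} + \left(-6 + 7\right)^{2}\right)^{2} = \left(\frac{123}{16} + \left(-6 + 7\right)^{2}\right)^{2} = \left(\frac{123}{16} + 1^{2}\right)^{2} = \left(\frac{123}{16} + 1\right)^{2} = \left(\frac{139}{16}\right)^{2} = \frac{19321}{256}$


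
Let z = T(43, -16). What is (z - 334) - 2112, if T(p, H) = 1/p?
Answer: -105177/43 ≈ -2446.0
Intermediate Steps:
z = 1/43 ≈ 0.023256
(z - 334) - 2112 = (1/43 - 334) - 2112 = -14361/43 - 2112 = -105177/43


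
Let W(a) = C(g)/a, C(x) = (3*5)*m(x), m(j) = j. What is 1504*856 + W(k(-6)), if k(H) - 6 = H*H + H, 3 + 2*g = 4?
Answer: 30898181/24 ≈ 1.2874e+6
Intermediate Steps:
g = ½ (g = -3/2 + (½)*4 = -3/2 + 2 = ½ ≈ 0.50000)
C(x) = 15*x (C(x) = (3*5)*x = 15*x)
k(H) = 6 + H + H² (k(H) = 6 + (H*H + H) = 6 + (H² + H) = 6 + (H + H²) = 6 + H + H²)
W(a) = 15/(2*a) (W(a) = (15*(½))/a = 15/(2*a))
1504*856 + W(k(-6)) = 1504*856 + 15/(2*(6 - 6 + (-6)²)) = 1287424 + 15/(2*(6 - 6 + 36)) = 1287424 + (15/2)/36 = 1287424 + (15/2)*(1/36) = 1287424 + 5/24 = 30898181/24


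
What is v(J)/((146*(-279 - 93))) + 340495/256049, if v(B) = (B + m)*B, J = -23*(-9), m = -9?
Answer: 1333090021/2317755548 ≈ 0.57516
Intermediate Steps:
J = 207
v(B) = B*(-9 + B) (v(B) = (B - 9)*B = (-9 + B)*B = B*(-9 + B))
v(J)/((146*(-279 - 93))) + 340495/256049 = (207*(-9 + 207))/((146*(-279 - 93))) + 340495/256049 = (207*198)/((146*(-372))) + 340495*(1/256049) = 40986/(-54312) + 340495/256049 = 40986*(-1/54312) + 340495/256049 = -6831/9052 + 340495/256049 = 1333090021/2317755548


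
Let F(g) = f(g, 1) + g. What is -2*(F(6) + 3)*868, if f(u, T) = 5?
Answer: -24304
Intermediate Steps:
F(g) = 5 + g
-2*(F(6) + 3)*868 = -2*((5 + 6) + 3)*868 = -2*(11 + 3)*868 = -2*14*868 = -28*868 = -24304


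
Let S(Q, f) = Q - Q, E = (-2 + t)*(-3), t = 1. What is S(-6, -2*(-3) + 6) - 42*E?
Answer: -126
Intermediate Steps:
E = 3 (E = (-2 + 1)*(-3) = -1*(-3) = 3)
S(Q, f) = 0
S(-6, -2*(-3) + 6) - 42*E = 0 - 42*3 = 0 - 126 = -126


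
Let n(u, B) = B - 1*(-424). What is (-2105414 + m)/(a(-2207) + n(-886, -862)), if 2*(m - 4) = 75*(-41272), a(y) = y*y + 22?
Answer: -3653110/4870433 ≈ -0.75006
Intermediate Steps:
n(u, B) = 424 + B (n(u, B) = B + 424 = 424 + B)
a(y) = 22 + y² (a(y) = y² + 22 = 22 + y²)
m = -1547696 (m = 4 + (75*(-41272))/2 = 4 + (½)*(-3095400) = 4 - 1547700 = -1547696)
(-2105414 + m)/(a(-2207) + n(-886, -862)) = (-2105414 - 1547696)/((22 + (-2207)²) + (424 - 862)) = -3653110/((22 + 4870849) - 438) = -3653110/(4870871 - 438) = -3653110/4870433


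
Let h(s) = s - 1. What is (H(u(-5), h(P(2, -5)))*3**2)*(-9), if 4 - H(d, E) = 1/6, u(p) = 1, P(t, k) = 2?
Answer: -621/2 ≈ -310.50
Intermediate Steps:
h(s) = -1 + s
H(d, E) = 23/6 (H(d, E) = 4 - 1/6 = 23/6)
(H(u(-5), h(P(2, -5)))*3**2)*(-9) = ((23/6)*3**2)*(-9) = ((23/6)*9)*(-9) = (69/2)*(-9) = -621/2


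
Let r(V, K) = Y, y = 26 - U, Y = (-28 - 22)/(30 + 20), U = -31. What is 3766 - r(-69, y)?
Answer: 3767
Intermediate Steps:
Y = -1 (Y = -50/50 = -50*1/50 = -1)
y = 57 (y = 26 - 1*(-31) = 26 + 31 = 57)
r(V, K) = -1
3766 - r(-69, y) = 3766 - 1*(-1) = 3766 + 1 = 3767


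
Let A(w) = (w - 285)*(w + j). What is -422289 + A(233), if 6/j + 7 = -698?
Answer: -102085071/235 ≈ -4.3440e+5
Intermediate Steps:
j = -2/235 (j = 6/(-7 - 698) = 6/(-705) = 6*(-1/705) = -2/235 ≈ -0.0085106)
A(w) = (-285 + w)*(-2/235 + w) (A(w) = (w - 285)*(w - 2/235) = (-285 + w)*(-2/235 + w))
-422289 + A(233) = -422289 + (114/47 + 233² - 66977/235*233) = -422289 + (114/47 + 54289 - 15605641/235) = -422289 - 2847156/235 = -102085071/235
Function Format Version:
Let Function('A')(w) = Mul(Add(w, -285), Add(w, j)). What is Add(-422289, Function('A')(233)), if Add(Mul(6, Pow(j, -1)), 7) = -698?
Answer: Rational(-102085071, 235) ≈ -4.3440e+5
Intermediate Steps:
j = Rational(-2, 235) (j = Mul(6, Pow(Add(-7, -698), -1)) = Mul(6, Pow(-705, -1)) = Mul(6, Rational(-1, 705)) = Rational(-2, 235) ≈ -0.0085106)
Function('A')(w) = Mul(Add(-285, w), Add(Rational(-2, 235), w)) (Function('A')(w) = Mul(Add(w, -285), Add(w, Rational(-2, 235))) = Mul(Add(-285, w), Add(Rational(-2, 235), w)))
Add(-422289, Function('A')(233)) = Add(-422289, Add(Rational(114, 47), Pow(233, 2), Mul(Rational(-66977, 235), 233))) = Add(-422289, Add(Rational(114, 47), 54289, Rational(-15605641, 235))) = Add(-422289, Rational(-2847156, 235)) = Rational(-102085071, 235)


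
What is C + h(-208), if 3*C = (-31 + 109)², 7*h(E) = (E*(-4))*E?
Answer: -158860/7 ≈ -22694.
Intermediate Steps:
h(E) = -4*E²/7 (h(E) = ((E*(-4))*E)/7 = ((-4*E)*E)/7 = (-4*E²)/7 = -4*E²/7)
C = 2028 (C = (-31 + 109)²/3 = (⅓)*78² = (⅓)*6084 = 2028)
C + h(-208) = 2028 - 4/7*(-208)² = 2028 - 4/7*43264 = 2028 - 173056/7 = -158860/7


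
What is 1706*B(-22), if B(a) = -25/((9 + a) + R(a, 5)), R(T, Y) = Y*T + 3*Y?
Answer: 21325/54 ≈ 394.91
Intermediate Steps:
R(T, Y) = 3*Y + T*Y (R(T, Y) = T*Y + 3*Y = 3*Y + T*Y)
B(a) = -25/(24 + 6*a) (B(a) = -25/((9 + a) + 5*(3 + a)) = -25/((9 + a) + (15 + 5*a)) = -25/(24 + 6*a))
1706*B(-22) = 1706*(-25/(24 + 6*(-22))) = 1706*(-25/(24 - 132)) = 1706*(-25/(-108)) = 1706*(-25*(-1/108)) = 1706*(25/108) = 21325/54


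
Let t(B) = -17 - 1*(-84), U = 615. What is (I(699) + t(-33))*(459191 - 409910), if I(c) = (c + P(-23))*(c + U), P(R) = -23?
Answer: 43777840011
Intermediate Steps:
t(B) = 67 (t(B) = -17 + 84 = 67)
I(c) = (-23 + c)*(615 + c) (I(c) = (c - 23)*(c + 615) = (-23 + c)*(615 + c))
(I(699) + t(-33))*(459191 - 409910) = ((-14145 + 699**2 + 592*699) + 67)*(459191 - 409910) = ((-14145 + 488601 + 413808) + 67)*49281 = (888264 + 67)*49281 = 888331*49281 = 43777840011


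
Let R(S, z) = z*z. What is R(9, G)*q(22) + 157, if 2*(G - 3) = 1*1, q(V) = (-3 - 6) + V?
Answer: 1265/4 ≈ 316.25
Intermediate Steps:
q(V) = -9 + V
G = 7/2 (G = 3 + (1*1)/2 = 3 + (½)*1 = 3 + ½ = 7/2 ≈ 3.5000)
R(S, z) = z²
R(9, G)*q(22) + 157 = (7/2)²*(-9 + 22) + 157 = (49/4)*13 + 157 = 637/4 + 157 = 1265/4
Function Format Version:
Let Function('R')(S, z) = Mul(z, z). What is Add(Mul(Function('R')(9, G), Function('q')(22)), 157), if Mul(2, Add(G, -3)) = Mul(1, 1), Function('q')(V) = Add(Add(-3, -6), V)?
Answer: Rational(1265, 4) ≈ 316.25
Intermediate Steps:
Function('q')(V) = Add(-9, V)
G = Rational(7, 2) (G = Add(3, Mul(Rational(1, 2), Mul(1, 1))) = Add(3, Mul(Rational(1, 2), 1)) = Add(3, Rational(1, 2)) = Rational(7, 2) ≈ 3.5000)
Function('R')(S, z) = Pow(z, 2)
Add(Mul(Function('R')(9, G), Function('q')(22)), 157) = Add(Mul(Pow(Rational(7, 2), 2), Add(-9, 22)), 157) = Add(Mul(Rational(49, 4), 13), 157) = Add(Rational(637, 4), 157) = Rational(1265, 4)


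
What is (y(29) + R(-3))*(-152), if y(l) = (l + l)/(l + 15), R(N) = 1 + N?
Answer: 1140/11 ≈ 103.64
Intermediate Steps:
y(l) = 2*l/(15 + l) (y(l) = (2*l)/(15 + l) = 2*l/(15 + l))
(y(29) + R(-3))*(-152) = (2*29/(15 + 29) + (1 - 3))*(-152) = (2*29/44 - 2)*(-152) = (2*29*(1/44) - 2)*(-152) = (29/22 - 2)*(-152) = -15/22*(-152) = 1140/11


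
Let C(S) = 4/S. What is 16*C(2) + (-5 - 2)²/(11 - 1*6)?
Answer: 209/5 ≈ 41.800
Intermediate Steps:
16*C(2) + (-5 - 2)²/(11 - 1*6) = 16*(4/2) + (-5 - 2)²/(11 - 1*6) = 16*(4*(½)) + (-7)²/(11 - 6) = 16*2 + 49/5 = 32 + 49*(⅕) = 32 + 49/5 = 209/5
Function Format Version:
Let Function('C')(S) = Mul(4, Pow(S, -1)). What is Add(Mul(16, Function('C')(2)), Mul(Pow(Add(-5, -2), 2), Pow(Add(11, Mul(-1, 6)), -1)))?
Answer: Rational(209, 5) ≈ 41.800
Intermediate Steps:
Add(Mul(16, Function('C')(2)), Mul(Pow(Add(-5, -2), 2), Pow(Add(11, Mul(-1, 6)), -1))) = Add(Mul(16, Mul(4, Pow(2, -1))), Mul(Pow(Add(-5, -2), 2), Pow(Add(11, Mul(-1, 6)), -1))) = Add(Mul(16, Mul(4, Rational(1, 2))), Mul(Pow(-7, 2), Pow(Add(11, -6), -1))) = Add(Mul(16, 2), Mul(49, Pow(5, -1))) = Add(32, Mul(49, Rational(1, 5))) = Add(32, Rational(49, 5)) = Rational(209, 5)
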